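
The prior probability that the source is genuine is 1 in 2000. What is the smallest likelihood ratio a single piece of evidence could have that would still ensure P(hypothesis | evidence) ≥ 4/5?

Prior odds = 0.0005/0.9995 = 1/1999.
Target odds = 0.8/0.2 = 4.
Required Bayes factor = 4 ÷ (1/1999) = 7996.

7996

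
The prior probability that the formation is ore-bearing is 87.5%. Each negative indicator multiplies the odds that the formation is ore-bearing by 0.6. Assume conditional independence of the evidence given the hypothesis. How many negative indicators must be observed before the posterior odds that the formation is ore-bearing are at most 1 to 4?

7

Prior odds = 0.875/0.125 = 7.
Likelihood ratio per negative indicator = 0.6.
Target odds = 0.25.
Need 7 × 0.6ⁿ ≤ 0.25, i.e. 0.6ⁿ ≤ 1/28.
0.6⁶ = 729/15625 is still above 1/28 but 0.6⁷ = 2187/78125 is at or below it, so n = 7.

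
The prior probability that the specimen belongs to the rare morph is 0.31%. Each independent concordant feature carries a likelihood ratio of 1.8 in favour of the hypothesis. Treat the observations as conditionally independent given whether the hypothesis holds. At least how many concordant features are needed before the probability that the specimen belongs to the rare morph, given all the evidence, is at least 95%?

Prior odds: 0.0031 ÷ 0.9969 = 31/9969.
Likelihood ratio per concordant feature = 1.8.
Target odds: 0.95 ÷ 0.05 = 19.
Require 1.8ⁿ ≥ 19 ÷ (31/9969) = 189411/31.
1.8¹⁴ ≈3748.13 falls short of 189411/31 but 1.8¹⁵ ≈6746.64 reaches it, so n = 15.

15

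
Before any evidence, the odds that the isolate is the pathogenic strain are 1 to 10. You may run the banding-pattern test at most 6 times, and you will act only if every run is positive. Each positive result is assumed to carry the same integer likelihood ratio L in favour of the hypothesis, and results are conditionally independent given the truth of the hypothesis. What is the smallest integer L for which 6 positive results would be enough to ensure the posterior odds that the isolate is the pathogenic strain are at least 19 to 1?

Prior odds = 0.1.
Target odds = 19.
Need L⁶ ≥ 19 ÷ 0.1 = 190.
2⁶ = 64 < 190 ≤ 729 = 3⁶, so L = 3.

3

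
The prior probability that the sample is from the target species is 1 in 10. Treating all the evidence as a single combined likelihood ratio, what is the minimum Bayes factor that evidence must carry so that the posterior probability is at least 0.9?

81

Prior odds = 0.1/0.9 = 1/9.
Target odds = 0.9/0.1 = 9.
Required Bayes factor = 9 ÷ (1/9) = 81.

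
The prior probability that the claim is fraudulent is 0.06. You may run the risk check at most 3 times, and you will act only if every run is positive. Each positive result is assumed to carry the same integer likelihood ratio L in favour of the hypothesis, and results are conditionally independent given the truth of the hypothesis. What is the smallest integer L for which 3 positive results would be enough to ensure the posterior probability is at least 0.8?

Prior odds = 0.06/0.94 = 3/47.
Target odds = 0.8/0.2 = 4.
Need L³ ≥ 4 ÷ (3/47) = 188/3.
3³ = 27 < 188/3 ≤ 64 = 4³, so L = 4.

4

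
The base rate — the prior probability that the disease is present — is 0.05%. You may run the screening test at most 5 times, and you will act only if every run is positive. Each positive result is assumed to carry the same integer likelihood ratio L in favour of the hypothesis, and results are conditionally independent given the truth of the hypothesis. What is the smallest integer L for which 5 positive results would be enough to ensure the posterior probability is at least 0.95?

Prior odds = 0.0005/0.9995 = 1/1999.
Target odds = 0.95/0.05 = 19.
Need L⁵ ≥ 19 ÷ (1/1999) = 37981.
8⁵ = 32768 < 37981 ≤ 59049 = 9⁵, so L = 9.

9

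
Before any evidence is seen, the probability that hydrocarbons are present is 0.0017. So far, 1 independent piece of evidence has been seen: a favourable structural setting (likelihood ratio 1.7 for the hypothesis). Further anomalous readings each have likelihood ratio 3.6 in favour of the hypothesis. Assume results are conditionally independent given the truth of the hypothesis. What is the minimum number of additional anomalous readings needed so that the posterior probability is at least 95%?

7

Prior odds = 0.0017/0.9983 = 17/9983.
Bayes factor of the evidence already in hand = 1.7.
Odds after that evidence = (17/9983) × 1.7 = 289/99830.
Target odds = 0.95/0.05 = 19.
Need 3.6ⁿ ≥ 19 ÷ (289/99830) = 1896770/289.
3.6⁶ = 34012224/15625 falls short of 1896770/289 but 3.6⁷ = 612220032/78125 reaches it, so n = 7.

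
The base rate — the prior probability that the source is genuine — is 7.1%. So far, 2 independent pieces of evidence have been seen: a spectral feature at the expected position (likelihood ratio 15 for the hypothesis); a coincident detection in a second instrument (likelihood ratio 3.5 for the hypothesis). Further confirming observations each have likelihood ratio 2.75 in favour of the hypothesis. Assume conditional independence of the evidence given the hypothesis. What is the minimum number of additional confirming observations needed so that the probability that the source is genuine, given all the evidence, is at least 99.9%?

6

Prior odds = 0.071/0.929 = 71/929.
Combined Bayes factor of the evidence already in hand = 15 × 3.5 = 52.5.
Odds after that evidence = (71/929) × 52.5 = 7455/1858.
Target odds = 0.999/0.001 = 999.
Need 2.75ⁿ ≥ 999 ÷ (7455/1858) = 618714/2485.
2.75⁵ = 161051/1024 falls short of 618714/2485 but 2.75⁶ = 1771561/4096 reaches it, so n = 6.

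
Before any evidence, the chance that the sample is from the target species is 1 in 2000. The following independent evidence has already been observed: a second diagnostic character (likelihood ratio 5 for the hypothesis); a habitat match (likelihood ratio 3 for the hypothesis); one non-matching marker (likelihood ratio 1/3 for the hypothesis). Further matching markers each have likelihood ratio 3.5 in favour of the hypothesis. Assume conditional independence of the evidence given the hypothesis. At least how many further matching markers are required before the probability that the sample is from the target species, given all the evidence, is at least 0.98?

Prior odds = 0.0005/0.9995 = 1/1999.
Combined Bayes factor of the evidence already in hand = 5 × 3 × (1/3) = 5.
Odds after that evidence = (1/1999) × 5 = 5/1999.
Target odds = 0.98/0.02 = 49.
Need 3.5ⁿ ≥ 49 ÷ (5/1999) = 19590.2.
3.5⁷ = 823543/128 falls short of 19590.2 but 3.5⁸ = 5764801/256 reaches it, so n = 8.

8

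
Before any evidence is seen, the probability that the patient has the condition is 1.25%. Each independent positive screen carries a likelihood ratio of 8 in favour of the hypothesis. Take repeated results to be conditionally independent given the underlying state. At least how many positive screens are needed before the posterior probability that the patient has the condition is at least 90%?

Prior odds = 0.0125/0.9875 = 1/79.
Likelihood ratio per positive screen = 8.
Target posterior odds = 0.9/0.1 = 9.
Require 8ⁿ ≥ 9 ÷ (1/79) = 711.
8³ = 512 falls short of 711 but 8⁴ = 4096 reaches it, so n = 4.

4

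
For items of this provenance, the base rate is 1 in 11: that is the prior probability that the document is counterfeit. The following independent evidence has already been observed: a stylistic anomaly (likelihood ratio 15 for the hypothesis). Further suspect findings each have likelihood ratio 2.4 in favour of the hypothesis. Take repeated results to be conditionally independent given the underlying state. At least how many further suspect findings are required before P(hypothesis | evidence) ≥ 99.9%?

8

Prior odds = (1/11)/(10/11) = 0.1.
Bayes factor of the evidence already in hand = 15.
Odds after that evidence = 0.1 × 15 = 1.5.
Target odds = 0.999/0.001 = 999.
Need 2.4ⁿ ≥ 999 ÷ 1.5 = 666.
2.4⁷ = 35831808/78125 falls short of 666 but 2.4⁸ = 429981696/390625 reaches it, so n = 8.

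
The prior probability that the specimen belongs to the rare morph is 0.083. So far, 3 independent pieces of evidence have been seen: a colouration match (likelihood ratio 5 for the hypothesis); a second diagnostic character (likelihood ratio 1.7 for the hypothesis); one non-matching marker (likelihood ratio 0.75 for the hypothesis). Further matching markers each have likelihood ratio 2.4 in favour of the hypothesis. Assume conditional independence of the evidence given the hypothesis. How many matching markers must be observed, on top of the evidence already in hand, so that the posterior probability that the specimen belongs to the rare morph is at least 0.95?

Prior odds = 0.083/0.917 = 83/917.
Combined Bayes factor of the evidence already in hand = 5 × 1.7 × 0.75 = 6.375.
Odds after that evidence = (83/917) × 6.375 = 4233/7336.
Target odds = 0.95/0.05 = 19.
Need 2.4ⁿ ≥ 19 ÷ (4233/7336) = 139384/4233.
2.4³ = 13.824 falls short of 139384/4233 but 2.4⁴ = 33.1776 reaches it, so n = 4.

4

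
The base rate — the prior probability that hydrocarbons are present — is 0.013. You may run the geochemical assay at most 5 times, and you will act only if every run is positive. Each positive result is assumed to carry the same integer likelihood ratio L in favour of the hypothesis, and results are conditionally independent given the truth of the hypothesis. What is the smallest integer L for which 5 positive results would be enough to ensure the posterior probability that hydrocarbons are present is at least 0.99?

6

Prior odds = 0.013/0.987 = 13/987.
Target odds = 0.99/0.01 = 99.
Need L⁵ ≥ 99 ÷ (13/987) = 97713/13.
5⁵ = 3125 < 97713/13 ≤ 7776 = 6⁵, so L = 6.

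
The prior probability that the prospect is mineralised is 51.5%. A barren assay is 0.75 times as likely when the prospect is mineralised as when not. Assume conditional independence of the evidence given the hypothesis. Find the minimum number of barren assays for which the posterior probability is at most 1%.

17

Prior odds: 0.515 ÷ 0.485 = 103/97.
Likelihood ratio per barren assay = 0.75.
Target posterior odds = 0.01/0.99 = 1/99.
Need (103/97) × 0.75ⁿ ≤ 1/99, i.e. 0.75ⁿ ≤ 97/10197.
0.75¹⁶ ≈0.0100226 is still above 97/10197 but 0.75¹⁷ ≈0.00751695 is at or below it, so n = 17.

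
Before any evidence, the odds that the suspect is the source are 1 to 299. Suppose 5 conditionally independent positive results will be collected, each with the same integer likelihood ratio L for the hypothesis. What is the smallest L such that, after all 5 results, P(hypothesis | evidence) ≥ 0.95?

6

Prior odds = 1/299.
Target odds = 0.95/0.05 = 19.
Need L⁵ ≥ 19 ÷ (1/299) = 5681.
5⁵ = 3125 < 5681 ≤ 7776 = 6⁵, so L = 6.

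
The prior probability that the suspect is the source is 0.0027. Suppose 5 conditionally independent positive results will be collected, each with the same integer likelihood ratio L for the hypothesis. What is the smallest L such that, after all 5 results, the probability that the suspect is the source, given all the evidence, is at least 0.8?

Prior odds = 0.0027/0.9973 = 27/9973.
Target odds = 0.8/0.2 = 4.
Need L⁵ ≥ 4 ÷ (27/9973) = 39892/27.
4⁵ = 1024 < 39892/27 ≤ 3125 = 5⁵, so L = 5.

5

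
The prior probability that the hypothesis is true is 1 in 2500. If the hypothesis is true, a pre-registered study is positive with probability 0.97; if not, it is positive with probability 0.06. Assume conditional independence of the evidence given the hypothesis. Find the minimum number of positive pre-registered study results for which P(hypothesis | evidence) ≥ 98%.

Prior odds = 0.0004/0.9996 = 1/2499.
Likelihood ratio of a positive = 0.97/0.06 = 97/6.
Target posterior odds = 0.98/0.02 = 49.
Need (1/2499) × (97/6)ⁿ ≥ 49, i.e. (97/6)ⁿ ≥ 122451.
(97/6)⁴ = 88529281/1296 falls short of 122451 but (97/6)⁵ ≈1.10434e+06 reaches it, so n = 5.

5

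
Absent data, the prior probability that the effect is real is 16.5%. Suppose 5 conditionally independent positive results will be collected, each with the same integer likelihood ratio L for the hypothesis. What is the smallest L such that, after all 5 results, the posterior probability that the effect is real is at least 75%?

Prior odds = 0.165/0.835 = 33/167.
Target odds = 0.75/0.25 = 3.
Need L⁵ ≥ 3 ÷ (33/167) = 167/11.
1⁵ = 1 < 167/11 ≤ 32 = 2⁵, so L = 2.

2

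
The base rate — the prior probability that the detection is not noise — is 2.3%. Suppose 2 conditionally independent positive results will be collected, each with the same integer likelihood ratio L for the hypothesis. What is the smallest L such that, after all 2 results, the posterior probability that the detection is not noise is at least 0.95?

29

Prior odds = 0.023/0.977 = 23/977.
Target odds = 0.95/0.05 = 19.
Need L² ≥ 19 ÷ (23/977) = 18563/23.
28² = 784 < 18563/23 ≤ 841 = 29², so L = 29.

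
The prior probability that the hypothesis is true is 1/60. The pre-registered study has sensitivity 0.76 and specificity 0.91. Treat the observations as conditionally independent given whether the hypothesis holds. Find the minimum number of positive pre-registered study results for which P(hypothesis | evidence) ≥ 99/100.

5

Prior odds: (1/60) ÷ (59/60) = 1/59.
False-positive rate = 1 − 0.91 = 0.09; likelihood ratio of a positive = 0.76/0.09 = 76/9.
Target posterior odds = 0.99/0.01 = 99.
Require (76/9)ⁿ ≥ 99 ÷ (1/59) = 5841.
(76/9)⁴ = 33362176/6561 falls short of 5841 but (76/9)⁵ ≈42939.3 reaches it, so n = 5.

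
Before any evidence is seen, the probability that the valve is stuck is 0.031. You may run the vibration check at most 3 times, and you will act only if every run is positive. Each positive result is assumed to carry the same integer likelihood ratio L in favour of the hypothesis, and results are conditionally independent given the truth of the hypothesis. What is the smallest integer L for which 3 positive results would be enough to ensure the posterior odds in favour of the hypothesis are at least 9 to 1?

Prior odds = 0.031/0.969 = 31/969.
Target odds = 9.
Need L³ ≥ 9 ÷ (31/969) = 8721/31.
6³ = 216 < 8721/31 ≤ 343 = 7³, so L = 7.

7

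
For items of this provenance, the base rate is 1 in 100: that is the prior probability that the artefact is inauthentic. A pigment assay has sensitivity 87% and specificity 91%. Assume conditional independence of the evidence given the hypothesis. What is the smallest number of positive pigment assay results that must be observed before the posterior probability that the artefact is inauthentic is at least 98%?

4

Prior odds: 0.01 ÷ 0.99 = 1/99.
False-positive rate = 1 − 0.91 = 0.09; likelihood ratio of a positive = 0.87/0.09 = 29/3.
Target odds: 0.98 ÷ 0.02 = 49.
Require (29/3)ⁿ ≥ 49 ÷ (1/99) = 4851.
(29/3)³ = 24389/27 falls short of 4851 but (29/3)⁴ = 707281/81 reaches it, so n = 4.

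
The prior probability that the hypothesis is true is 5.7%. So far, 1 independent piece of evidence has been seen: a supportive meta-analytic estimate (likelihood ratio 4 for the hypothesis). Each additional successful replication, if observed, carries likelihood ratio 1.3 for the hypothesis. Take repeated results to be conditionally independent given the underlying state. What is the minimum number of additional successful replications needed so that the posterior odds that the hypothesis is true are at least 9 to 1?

14

Prior odds = 0.057/0.943 = 57/943.
Bayes factor of the evidence already in hand = 4.
Odds after that evidence = (57/943) × 4 = 228/943.
Target odds = 9.
Need 1.3ⁿ ≥ 9 ÷ (228/943) = 2829/76.
1.3¹³ ≈30.2875 falls short of 2829/76 but 1.3¹⁴ ≈39.3738 reaches it, so n = 14.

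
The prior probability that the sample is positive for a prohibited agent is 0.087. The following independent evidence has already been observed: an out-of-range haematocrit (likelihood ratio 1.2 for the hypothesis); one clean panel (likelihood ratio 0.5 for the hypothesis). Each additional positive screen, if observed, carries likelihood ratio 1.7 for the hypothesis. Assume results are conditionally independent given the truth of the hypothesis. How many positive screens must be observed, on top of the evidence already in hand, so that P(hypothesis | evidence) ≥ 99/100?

Prior odds = 0.087/0.913 = 87/913.
Combined Bayes factor of the evidence already in hand = 1.2 × 0.5 = 0.6.
Odds after that evidence = (87/913) × 0.6 = 261/4565.
Target odds = 0.99/0.01 = 99.
Need 1.7ⁿ ≥ 99 ÷ (261/4565) = 50215/29.
1.7¹⁴ ≈1683.78 falls short of 50215/29 but 1.7¹⁵ ≈2862.42 reaches it, so n = 15.

15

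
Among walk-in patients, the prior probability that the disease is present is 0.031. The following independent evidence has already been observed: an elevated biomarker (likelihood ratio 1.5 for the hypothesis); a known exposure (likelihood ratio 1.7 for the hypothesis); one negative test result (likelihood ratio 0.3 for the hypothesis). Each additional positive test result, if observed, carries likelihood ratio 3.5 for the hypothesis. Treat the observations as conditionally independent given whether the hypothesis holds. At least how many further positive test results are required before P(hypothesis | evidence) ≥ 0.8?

Prior odds = 0.031/0.969 = 31/969.
Combined Bayes factor of the evidence already in hand = 1.5 × 1.7 × 0.3 = 0.765.
Odds after that evidence = (31/969) × 0.765 = 93/3800.
Target odds = 0.8/0.2 = 4.
Need 3.5ⁿ ≥ 4 ÷ (93/3800) = 15200/93.
3.5⁴ = 150.0625 falls short of 15200/93 but 3.5⁵ = 525.21875 reaches it, so n = 5.

5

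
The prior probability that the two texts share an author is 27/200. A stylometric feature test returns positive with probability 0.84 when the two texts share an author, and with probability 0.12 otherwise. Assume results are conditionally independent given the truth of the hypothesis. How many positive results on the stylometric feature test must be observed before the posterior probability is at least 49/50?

Prior odds: 0.135 ÷ 0.865 = 27/173.
Likelihood ratio of a positive result = 0.84/0.12 = 7.
Target posterior odds = 0.98/0.02 = 49.
Require 7ⁿ ≥ 49 ÷ (27/173) = 8477/27.
7² = 49 falls short of 8477/27 but 7³ = 343 reaches it, so n = 3.

3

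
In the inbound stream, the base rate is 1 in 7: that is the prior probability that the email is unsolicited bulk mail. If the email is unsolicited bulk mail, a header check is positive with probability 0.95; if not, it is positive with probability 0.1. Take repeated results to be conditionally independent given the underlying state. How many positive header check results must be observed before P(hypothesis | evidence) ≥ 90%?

2

Prior odds = (1/7)/(6/7) = 1/6.
Likelihood ratio of a positive = 0.95/0.1 = 9.5.
Target odds: 0.9 ÷ 0.1 = 9.
Need (1/6) × 9.5ⁿ ≥ 9, i.e. 9.5ⁿ ≥ 54.
9.5¹ = 9.5 falls short of 54 but 9.5² = 90.25 reaches it, so n = 2.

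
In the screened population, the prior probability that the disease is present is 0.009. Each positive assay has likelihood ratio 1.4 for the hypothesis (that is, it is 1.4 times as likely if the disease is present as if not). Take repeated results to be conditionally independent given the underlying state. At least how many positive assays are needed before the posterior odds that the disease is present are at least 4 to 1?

19

Prior odds: 0.009 ÷ 0.991 = 9/991.
Likelihood ratio per positive assay = 1.4.
Target odds = 4.
Need (9/991) × 1.4ⁿ ≥ 4, i.e. 1.4ⁿ ≥ 3964/9.
1.4¹⁸ ≈426.879 falls short of 3964/9 but 1.4¹⁹ ≈597.63 reaches it, so n = 19.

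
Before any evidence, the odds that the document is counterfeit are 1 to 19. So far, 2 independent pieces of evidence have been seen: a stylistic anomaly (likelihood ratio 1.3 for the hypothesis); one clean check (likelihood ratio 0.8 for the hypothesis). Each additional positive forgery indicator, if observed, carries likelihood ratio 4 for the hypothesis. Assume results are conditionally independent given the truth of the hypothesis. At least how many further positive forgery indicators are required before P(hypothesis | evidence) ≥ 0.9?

Prior odds = 1/19.
Combined Bayes factor of the evidence already in hand = 1.3 × 0.8 = 1.04.
Odds after that evidence = (1/19) × 1.04 = 26/475.
Target odds = 0.9/0.1 = 9.
Need 4ⁿ ≥ 9 ÷ (26/475) = 4275/26.
4³ = 64 falls short of 4275/26 but 4⁴ = 256 reaches it, so n = 4.

4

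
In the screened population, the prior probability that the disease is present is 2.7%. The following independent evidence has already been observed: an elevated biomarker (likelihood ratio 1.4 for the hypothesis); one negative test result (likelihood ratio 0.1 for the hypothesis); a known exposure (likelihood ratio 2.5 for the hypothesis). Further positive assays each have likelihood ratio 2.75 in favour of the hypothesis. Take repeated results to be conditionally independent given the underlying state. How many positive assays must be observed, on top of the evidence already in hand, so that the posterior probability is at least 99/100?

10

Prior odds = 0.027/0.973 = 27/973.
Combined Bayes factor of the evidence already in hand = 1.4 × 0.1 × 2.5 = 0.35.
Odds after that evidence = (27/973) × 0.35 = 27/2780.
Target odds = 0.99/0.01 = 99.
Need 2.75ⁿ ≥ 99 ÷ (27/2780) = 30580/3.
2.75⁹ ≈8994.86 falls short of 30580/3 but 2.75¹⁰ ≈24735.9 reaches it, so n = 10.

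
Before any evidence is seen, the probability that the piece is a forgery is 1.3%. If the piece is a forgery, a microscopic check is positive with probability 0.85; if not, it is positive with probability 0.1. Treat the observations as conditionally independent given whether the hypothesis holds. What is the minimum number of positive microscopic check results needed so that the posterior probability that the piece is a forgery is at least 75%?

Prior odds: 0.013 ÷ 0.987 = 13/987.
Likelihood ratio of a positive = 0.85/0.1 = 8.5.
Target odds: 0.75 ÷ 0.25 = 3.
Need (13/987) × 8.5ⁿ ≥ 3, i.e. 8.5ⁿ ≥ 2961/13.
8.5² = 72.25 falls short of 2961/13 but 8.5³ = 614.125 reaches it, so n = 3.

3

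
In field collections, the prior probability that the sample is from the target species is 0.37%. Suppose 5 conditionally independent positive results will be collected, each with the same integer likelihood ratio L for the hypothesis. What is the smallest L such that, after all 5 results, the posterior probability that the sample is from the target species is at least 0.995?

Prior odds = 0.0037/0.9963 = 37/9963.
Target odds = 0.995/0.005 = 199.
Need L⁵ ≥ 199 ÷ (37/9963) = 1982637/37.
8⁵ = 32768 < 1982637/37 ≤ 59049 = 9⁵, so L = 9.

9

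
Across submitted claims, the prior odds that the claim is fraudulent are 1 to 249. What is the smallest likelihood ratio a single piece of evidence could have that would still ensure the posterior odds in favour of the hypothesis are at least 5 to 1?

1245

Prior odds = 1/249.
Target odds = 5.
Required Bayes factor = 5 ÷ (1/249) = 1245.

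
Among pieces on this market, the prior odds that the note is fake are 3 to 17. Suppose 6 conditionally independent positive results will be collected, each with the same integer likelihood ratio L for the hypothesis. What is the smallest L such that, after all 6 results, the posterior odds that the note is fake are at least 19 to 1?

3

Prior odds = 3/17.
Target odds = 19.
Need L⁶ ≥ 19 ÷ (3/17) = 323/3.
2⁶ = 64 < 323/3 ≤ 729 = 3⁶, so L = 3.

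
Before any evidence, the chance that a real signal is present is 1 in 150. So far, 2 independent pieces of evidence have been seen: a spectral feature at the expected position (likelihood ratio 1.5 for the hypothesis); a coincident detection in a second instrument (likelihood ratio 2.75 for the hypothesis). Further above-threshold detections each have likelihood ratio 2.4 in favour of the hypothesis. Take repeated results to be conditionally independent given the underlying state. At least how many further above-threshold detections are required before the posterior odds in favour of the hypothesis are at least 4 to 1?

Prior odds = (1/150)/(149/150) = 1/149.
Combined Bayes factor of the evidence already in hand = 1.5 × 2.75 = 4.125.
Odds after that evidence = (1/149) × 4.125 = 33/1192.
Target odds = 4.
Need 2.4ⁿ ≥ 4 ÷ (33/1192) = 4768/33.
2.4⁵ = 79.62624 falls short of 4768/33 but 2.4⁶ = 2985984/15625 reaches it, so n = 6.

6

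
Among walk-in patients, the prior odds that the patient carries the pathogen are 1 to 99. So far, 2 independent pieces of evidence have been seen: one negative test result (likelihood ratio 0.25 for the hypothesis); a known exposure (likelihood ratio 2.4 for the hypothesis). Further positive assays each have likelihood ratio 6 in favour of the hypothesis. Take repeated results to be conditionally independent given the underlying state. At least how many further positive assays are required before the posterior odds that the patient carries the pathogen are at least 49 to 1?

6

Prior odds = 1/99.
Combined Bayes factor of the evidence already in hand = 0.25 × 2.4 = 0.6.
Odds after that evidence = (1/99) × 0.6 = 1/165.
Target odds = 49.
Need 6ⁿ ≥ 49 ÷ (1/165) = 8085.
6⁵ = 7776 falls short of 8085 but 6⁶ = 46656 reaches it, so n = 6.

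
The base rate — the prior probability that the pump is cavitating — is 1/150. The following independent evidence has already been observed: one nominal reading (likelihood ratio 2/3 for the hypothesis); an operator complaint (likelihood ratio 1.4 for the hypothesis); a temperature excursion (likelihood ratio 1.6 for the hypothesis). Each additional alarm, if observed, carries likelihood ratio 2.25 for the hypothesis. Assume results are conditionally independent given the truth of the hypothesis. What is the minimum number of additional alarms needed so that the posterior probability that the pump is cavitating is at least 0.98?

11

Prior odds = (1/150)/(149/150) = 1/149.
Combined Bayes factor of the evidence already in hand = (2/3) × 1.4 × 1.6 = 112/75.
Odds after that evidence = (1/149) × 112/75 = 112/11175.
Target odds = 0.98/0.02 = 49.
Need 2.25ⁿ ≥ 49 ÷ (112/11175) = 4889.0625.
2.25¹⁰ ≈3325.26 falls short of 4889.0625 but 2.25¹¹ ≈7481.83 reaches it, so n = 11.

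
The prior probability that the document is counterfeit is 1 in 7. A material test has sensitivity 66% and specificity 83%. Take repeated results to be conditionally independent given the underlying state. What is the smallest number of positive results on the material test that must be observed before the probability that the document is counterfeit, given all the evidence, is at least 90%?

Prior odds = (1/7)/(6/7) = 1/6.
False-positive rate = 1 − 0.83 = 0.17; likelihood ratio of a positive = 0.66/0.17 = 66/17.
Target posterior odds = 0.9/0.1 = 9.
Need (1/6) × (66/17)ⁿ ≥ 9, i.e. (66/17)ⁿ ≥ 54.
(66/17)² = 4356/289 falls short of 54 but (66/17)³ = 287496/4913 reaches it, so n = 3.

3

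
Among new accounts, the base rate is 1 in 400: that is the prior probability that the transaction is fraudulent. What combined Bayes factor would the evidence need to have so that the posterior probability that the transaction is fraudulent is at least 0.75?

1197

Prior odds = 0.0025/0.9975 = 1/399.
Target odds = 0.75/0.25 = 3.
Required Bayes factor = 3 ÷ (1/399) = 1197.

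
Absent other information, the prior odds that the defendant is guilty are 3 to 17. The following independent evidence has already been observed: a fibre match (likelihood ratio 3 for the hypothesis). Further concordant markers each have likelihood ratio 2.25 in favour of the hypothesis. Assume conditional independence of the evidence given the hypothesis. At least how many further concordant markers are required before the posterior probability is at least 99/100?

7

Prior odds = 3/17.
Bayes factor of the evidence already in hand = 3.
Odds after that evidence = (3/17) × 3 = 9/17.
Target odds = 0.99/0.01 = 99.
Need 2.25ⁿ ≥ 99 ÷ (9/17) = 187.
2.25⁶ = 531441/4096 falls short of 187 but 2.25⁷ = 4782969/16384 reaches it, so n = 7.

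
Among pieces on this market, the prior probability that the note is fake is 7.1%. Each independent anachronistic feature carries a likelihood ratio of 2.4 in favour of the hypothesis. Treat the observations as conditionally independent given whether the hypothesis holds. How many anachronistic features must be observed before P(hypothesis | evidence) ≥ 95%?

7

Prior odds: 0.071 ÷ 0.929 = 71/929.
Likelihood ratio per anachronistic feature = 2.4.
Target odds: 0.95 ÷ 0.05 = 19.
Need (71/929) × 2.4ⁿ ≥ 19, i.e. 2.4ⁿ ≥ 17651/71.
2.4⁶ = 2985984/15625 falls short of 17651/71 but 2.4⁷ = 35831808/78125 reaches it, so n = 7.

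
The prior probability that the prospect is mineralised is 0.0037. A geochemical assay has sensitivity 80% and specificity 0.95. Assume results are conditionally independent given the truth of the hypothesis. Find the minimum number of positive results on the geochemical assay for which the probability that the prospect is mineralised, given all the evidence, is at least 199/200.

Prior odds = 0.0037/0.9963 = 37/9963.
False-positive rate = 1 − 0.95 = 0.05; likelihood ratio of a positive = 0.8/0.05 = 16.
Target odds: 0.995 ÷ 0.005 = 199.
Need (37/9963) × 16ⁿ ≥ 199, i.e. 16ⁿ ≥ 1982637/37.
16³ = 4096 falls short of 1982637/37 but 16⁴ = 65536 reaches it, so n = 4.

4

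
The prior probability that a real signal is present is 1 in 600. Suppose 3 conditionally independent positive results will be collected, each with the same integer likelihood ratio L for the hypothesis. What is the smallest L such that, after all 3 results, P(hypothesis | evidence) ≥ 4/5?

Prior odds = (1/600)/(599/600) = 1/599.
Target odds = 0.8/0.2 = 4.
Need L³ ≥ 4 ÷ (1/599) = 2396.
13³ = 2197 < 2396 ≤ 2744 = 14³, so L = 14.

14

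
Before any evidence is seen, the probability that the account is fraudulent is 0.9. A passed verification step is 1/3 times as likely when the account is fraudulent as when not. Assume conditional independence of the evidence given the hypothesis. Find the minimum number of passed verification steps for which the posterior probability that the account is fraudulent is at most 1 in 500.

Prior odds = 0.9/0.1 = 9.
Likelihood ratio per passed verification step = 1/3.
Target posterior odds = 0.002/0.998 = 1/499.
Need 9 × (1/3)ⁿ ≤ 1/499, i.e. (1/3)ⁿ ≤ 1/4491.
(1/3)⁷ = 1/2187 is still above 1/4491 but (1/3)⁸ = 1/6561 is at or below it, so n = 8.

8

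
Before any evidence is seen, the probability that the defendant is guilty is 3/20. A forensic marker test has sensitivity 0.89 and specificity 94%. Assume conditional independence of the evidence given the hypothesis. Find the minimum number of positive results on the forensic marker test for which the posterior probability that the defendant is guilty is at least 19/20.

Prior odds = 0.15/0.85 = 3/17.
False-positive rate = 1 − 0.94 = 0.06; likelihood ratio of a positive = 0.89/0.06 = 89/6.
Target odds: 0.95 ÷ 0.05 = 19.
Require (89/6)ⁿ ≥ 19 ÷ (3/17) = 323/3.
(89/6)¹ = 89/6 falls short of 323/3 but (89/6)² = 7921/36 reaches it, so n = 2.

2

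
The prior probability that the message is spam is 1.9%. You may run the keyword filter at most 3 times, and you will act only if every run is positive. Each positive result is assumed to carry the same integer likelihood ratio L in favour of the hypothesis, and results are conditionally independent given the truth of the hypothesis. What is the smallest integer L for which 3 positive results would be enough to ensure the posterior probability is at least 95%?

Prior odds = 0.019/0.981 = 19/981.
Target odds = 0.95/0.05 = 19.
Need L³ ≥ 19 ÷ (19/981) = 981.
9³ = 729 < 981 ≤ 1000 = 10³, so L = 10.

10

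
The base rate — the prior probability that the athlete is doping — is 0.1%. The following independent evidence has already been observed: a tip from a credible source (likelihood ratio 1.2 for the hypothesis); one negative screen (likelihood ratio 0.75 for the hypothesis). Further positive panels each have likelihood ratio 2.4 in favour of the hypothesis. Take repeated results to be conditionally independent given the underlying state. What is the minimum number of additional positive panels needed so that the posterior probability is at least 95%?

Prior odds = 0.001/0.999 = 1/999.
Combined Bayes factor of the evidence already in hand = 1.2 × 0.75 = 0.9.
Odds after that evidence = (1/999) × 0.9 = 1/1110.
Target odds = 0.95/0.05 = 19.
Need 2.4ⁿ ≥ 19 ÷ (1/1110) = 21090.
2.4¹¹ ≈15216.8 falls short of 21090 but 2.4¹² ≈36520.3 reaches it, so n = 12.

12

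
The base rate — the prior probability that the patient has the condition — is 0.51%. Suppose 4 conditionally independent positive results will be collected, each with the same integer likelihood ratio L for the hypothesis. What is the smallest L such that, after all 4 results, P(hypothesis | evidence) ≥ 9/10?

Prior odds = 0.0051/0.9949 = 51/9949.
Target odds = 0.9/0.1 = 9.
Need L⁴ ≥ 9 ÷ (51/9949) = 29847/17.
6⁴ = 1296 < 29847/17 ≤ 2401 = 7⁴, so L = 7.

7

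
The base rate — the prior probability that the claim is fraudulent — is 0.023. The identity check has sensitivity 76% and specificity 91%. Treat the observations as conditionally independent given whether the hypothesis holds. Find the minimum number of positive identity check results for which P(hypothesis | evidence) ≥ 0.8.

Prior odds: 0.023 ÷ 0.977 = 23/977.
False-positive rate = 1 − 0.91 = 0.09; likelihood ratio of a positive = 0.76/0.09 = 76/9.
Target posterior odds = 0.8/0.2 = 4.
Require (76/9)ⁿ ≥ 4 ÷ (23/977) = 3908/23.
(76/9)² = 5776/81 falls short of 3908/23 but (76/9)³ = 438976/729 reaches it, so n = 3.

3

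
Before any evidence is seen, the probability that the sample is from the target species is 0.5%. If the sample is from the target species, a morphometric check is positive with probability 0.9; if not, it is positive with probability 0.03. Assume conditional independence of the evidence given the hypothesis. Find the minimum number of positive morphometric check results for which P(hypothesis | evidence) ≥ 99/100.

3

Prior odds = 0.005/0.995 = 1/199.
Likelihood ratio of a positive = 0.9/0.03 = 30.
Target posterior odds = 0.99/0.01 = 99.
Need (1/199) × 30ⁿ ≥ 99, i.e. 30ⁿ ≥ 19701.
30² = 900 falls short of 19701 but 30³ = 27000 reaches it, so n = 3.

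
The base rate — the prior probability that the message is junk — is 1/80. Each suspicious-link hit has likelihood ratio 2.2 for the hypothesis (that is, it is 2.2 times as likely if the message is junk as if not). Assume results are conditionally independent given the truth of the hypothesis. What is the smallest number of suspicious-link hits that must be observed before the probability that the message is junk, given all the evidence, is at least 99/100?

Prior odds = 0.0125/0.9875 = 1/79.
Likelihood ratio per suspicious-link hit = 2.2.
Target odds: 0.99 ÷ 0.01 = 99.
Need (1/79) × 2.2ⁿ ≥ 99, i.e. 2.2ⁿ ≥ 7821.
2.2¹¹ ≈5843.18 falls short of 7821 but 2.2¹² ≈12855 reaches it, so n = 12.

12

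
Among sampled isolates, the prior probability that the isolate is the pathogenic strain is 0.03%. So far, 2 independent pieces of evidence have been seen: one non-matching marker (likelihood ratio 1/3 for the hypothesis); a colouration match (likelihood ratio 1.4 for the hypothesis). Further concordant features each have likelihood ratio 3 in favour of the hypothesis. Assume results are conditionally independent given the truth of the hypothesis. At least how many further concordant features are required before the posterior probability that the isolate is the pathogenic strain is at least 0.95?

11

Prior odds = 0.0003/0.9997 = 3/9997.
Combined Bayes factor of the evidence already in hand = (1/3) × 1.4 = 7/15.
Odds after that evidence = (3/9997) × 7/15 = 7/49985.
Target odds = 0.95/0.05 = 19.
Need 3ⁿ ≥ 19 ÷ (7/49985) = 949715/7.
3¹⁰ = 59049 falls short of 949715/7 but 3¹¹ = 177147 reaches it, so n = 11.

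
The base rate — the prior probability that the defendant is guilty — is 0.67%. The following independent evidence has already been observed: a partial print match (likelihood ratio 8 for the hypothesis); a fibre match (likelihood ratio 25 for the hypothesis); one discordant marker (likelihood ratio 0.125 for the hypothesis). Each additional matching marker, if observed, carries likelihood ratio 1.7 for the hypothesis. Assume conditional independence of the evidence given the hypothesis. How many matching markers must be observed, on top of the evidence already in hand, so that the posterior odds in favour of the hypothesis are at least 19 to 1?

Prior odds = 0.0067/0.9933 = 67/9933.
Combined Bayes factor of the evidence already in hand = 8 × 25 × 0.125 = 25.
Odds after that evidence = (67/9933) × 25 = 1675/9933.
Target odds = 19.
Need 1.7ⁿ ≥ 19 ÷ (1675/9933) = 188727/1675.
1.7⁸ ≈69.7576 falls short of 188727/1675 but 1.7⁹ ≈118.588 reaches it, so n = 9.

9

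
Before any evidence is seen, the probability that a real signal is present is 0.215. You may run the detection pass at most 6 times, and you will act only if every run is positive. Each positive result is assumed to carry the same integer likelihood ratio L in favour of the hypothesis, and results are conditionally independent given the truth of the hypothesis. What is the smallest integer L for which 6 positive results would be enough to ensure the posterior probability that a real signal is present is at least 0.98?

3

Prior odds = 0.215/0.785 = 43/157.
Target odds = 0.98/0.02 = 49.
Need L⁶ ≥ 49 ÷ (43/157) = 7693/43.
2⁶ = 64 < 7693/43 ≤ 729 = 3⁶, so L = 3.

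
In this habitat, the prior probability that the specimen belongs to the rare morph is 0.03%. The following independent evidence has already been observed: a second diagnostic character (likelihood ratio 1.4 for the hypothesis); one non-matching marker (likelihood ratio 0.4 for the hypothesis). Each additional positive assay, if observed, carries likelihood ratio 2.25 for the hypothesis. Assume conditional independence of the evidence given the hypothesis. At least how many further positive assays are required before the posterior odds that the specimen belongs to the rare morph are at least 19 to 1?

Prior odds = 0.0003/0.9997 = 3/9997.
Combined Bayes factor of the evidence already in hand = 1.4 × 0.4 = 0.56.
Odds after that evidence = (3/9997) × 0.56 = 42/249925.
Target odds = 19.
Need 2.25ⁿ ≥ 19 ÷ (42/249925) = 4748575/42.
2.25¹⁴ ≈85222.7 falls short of 4748575/42 but 2.25¹⁵ ≈191751 reaches it, so n = 15.

15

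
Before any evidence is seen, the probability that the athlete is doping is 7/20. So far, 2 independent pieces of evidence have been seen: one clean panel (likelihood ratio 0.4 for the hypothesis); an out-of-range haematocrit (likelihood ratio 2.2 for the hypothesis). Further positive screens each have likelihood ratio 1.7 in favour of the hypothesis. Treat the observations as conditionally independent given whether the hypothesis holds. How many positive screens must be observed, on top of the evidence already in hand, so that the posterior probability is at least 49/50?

Prior odds = 0.35/0.65 = 7/13.
Combined Bayes factor of the evidence already in hand = 0.4 × 2.2 = 0.88.
Odds after that evidence = (7/13) × 0.88 = 154/325.
Target odds = 0.98/0.02 = 49.
Need 1.7ⁿ ≥ 49 ÷ (154/325) = 2275/22.
1.7⁸ ≈69.7576 falls short of 2275/22 but 1.7⁹ ≈118.588 reaches it, so n = 9.

9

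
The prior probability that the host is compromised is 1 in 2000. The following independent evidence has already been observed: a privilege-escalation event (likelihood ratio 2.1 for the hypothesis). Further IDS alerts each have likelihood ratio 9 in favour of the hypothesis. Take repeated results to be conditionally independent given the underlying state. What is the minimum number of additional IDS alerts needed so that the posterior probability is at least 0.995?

6

Prior odds = 0.0005/0.9995 = 1/1999.
Bayes factor of the evidence already in hand = 2.1.
Odds after that evidence = (1/1999) × 2.1 = 21/19990.
Target odds = 0.995/0.005 = 199.
Need 9ⁿ ≥ 199 ÷ (21/19990) = 3978010/21.
9⁵ = 59049 falls short of 3978010/21 but 9⁶ = 531441 reaches it, so n = 6.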